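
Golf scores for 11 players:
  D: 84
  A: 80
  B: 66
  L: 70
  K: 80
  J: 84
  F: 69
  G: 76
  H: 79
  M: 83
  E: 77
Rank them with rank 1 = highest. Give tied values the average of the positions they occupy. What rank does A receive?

4.5

Sorted (descending): 84, 84, 83, 80, 80, 79, 77, 76, 70, 69, 66
The 2 values of 84 occupy positions 1–2 → average rank (1+2)/2 = 1.5.
The 2 values of 80 occupy positions 4–5 → average rank (4+5)/2 = 4.5.
A has value 80 → rank 4.5.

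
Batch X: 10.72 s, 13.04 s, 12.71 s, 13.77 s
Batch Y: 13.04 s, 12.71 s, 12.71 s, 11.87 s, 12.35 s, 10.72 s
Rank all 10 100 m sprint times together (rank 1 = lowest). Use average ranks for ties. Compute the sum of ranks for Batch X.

26

Sorted (ascending): 10.72, 10.72, 11.87, 12.35, 12.71, 12.71, 12.71, 13.04, 13.04, 13.77
The 2 values of 10.72 occupy positions 1–2 → average rank (1+2)/2 = 1.5.
The 3 values of 12.71 occupy positions 5–7 → average rank 6.
The 2 values of 13.04 occupy positions 8–9 → average rank (8+9)/2 = 8.5.
Batch X values → pooled ranks: 10.72→1.5, 13.04→8.5, 12.71→6, 13.77→10
Rank sum = 1.5 + 8.5 + 6 + 10 = 26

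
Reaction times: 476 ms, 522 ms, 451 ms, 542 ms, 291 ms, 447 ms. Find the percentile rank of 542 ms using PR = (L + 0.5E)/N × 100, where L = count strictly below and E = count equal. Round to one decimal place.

91.7

N = 6.
Strictly below 542: 5. Equal to 542: 1.
PR = (5 + 0.5·1)/6 × 100 = 91.7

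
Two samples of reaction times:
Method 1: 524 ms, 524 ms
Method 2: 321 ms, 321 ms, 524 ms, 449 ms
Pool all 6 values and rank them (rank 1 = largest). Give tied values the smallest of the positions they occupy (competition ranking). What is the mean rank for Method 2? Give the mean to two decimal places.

3.75

Sorted (descending): 524, 524, 524, 449, 321, 321
The 3 values of 524 occupy positions 1–3 → each gets rank 1.
The 2 values of 321 occupy positions 5–6 → each gets rank 5.
Method 2 values → pooled ranks: 321→5, 321→5, 524→1, 449→4
Mean rank = (5 + 5 + 1 + 4) / 4 = 3.75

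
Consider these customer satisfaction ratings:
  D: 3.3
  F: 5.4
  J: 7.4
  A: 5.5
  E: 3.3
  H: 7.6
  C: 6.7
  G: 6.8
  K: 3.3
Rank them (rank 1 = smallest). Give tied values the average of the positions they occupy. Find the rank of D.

Sorted (ascending): 3.3, 3.3, 3.3, 5.4, 5.5, 6.7, 6.8, 7.4, 7.6
The 3 values of 3.3 occupy positions 1–3 → average rank 2.
D has value 3.3 → rank 2.

2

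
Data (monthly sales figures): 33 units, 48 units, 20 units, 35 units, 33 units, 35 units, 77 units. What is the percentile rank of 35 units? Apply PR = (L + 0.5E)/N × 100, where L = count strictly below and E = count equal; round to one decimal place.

57.1

N = 7.
Strictly below 35: 3. Equal to 35: 2.
PR = (3 + 0.5·2)/7 × 100 = 57.1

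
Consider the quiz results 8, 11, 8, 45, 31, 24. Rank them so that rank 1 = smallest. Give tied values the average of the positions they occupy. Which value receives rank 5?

31

Sorted (ascending): 8, 8, 11, 24, 31, 45
The 2 values of 8 occupy positions 1–2 → average rank (1+2)/2 = 1.5.
Rank 5 → value 31.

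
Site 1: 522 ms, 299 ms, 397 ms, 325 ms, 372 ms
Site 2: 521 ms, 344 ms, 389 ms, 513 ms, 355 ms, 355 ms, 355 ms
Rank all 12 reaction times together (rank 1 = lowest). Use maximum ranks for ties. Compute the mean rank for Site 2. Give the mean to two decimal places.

7.14

Sorted (ascending): 299, 325, 344, 355, 355, 355, 372, 389, 397, 513, 521, 522
The 3 values of 355 occupy positions 4–6 → each gets rank 6.
Site 2 values → pooled ranks: 521→11, 344→3, 389→8, 513→10, 355→6, 355→6, 355→6
Mean rank = (11 + 3 + 8 + 10 + 6 + 6 + 6) / 7 = 7.14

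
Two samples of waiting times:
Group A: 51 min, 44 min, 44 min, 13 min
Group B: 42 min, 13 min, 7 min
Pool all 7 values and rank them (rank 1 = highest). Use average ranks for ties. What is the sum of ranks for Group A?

Sorted (descending): 51, 44, 44, 42, 13, 13, 7
The 2 values of 44 occupy positions 2–3 → average rank (2+3)/2 = 2.5.
The 2 values of 13 occupy positions 5–6 → average rank (5+6)/2 = 5.5.
Group A values → pooled ranks: 51→1, 44→2.5, 44→2.5, 13→5.5
Rank sum = 1 + 2.5 + 2.5 + 5.5 = 11.5

11.5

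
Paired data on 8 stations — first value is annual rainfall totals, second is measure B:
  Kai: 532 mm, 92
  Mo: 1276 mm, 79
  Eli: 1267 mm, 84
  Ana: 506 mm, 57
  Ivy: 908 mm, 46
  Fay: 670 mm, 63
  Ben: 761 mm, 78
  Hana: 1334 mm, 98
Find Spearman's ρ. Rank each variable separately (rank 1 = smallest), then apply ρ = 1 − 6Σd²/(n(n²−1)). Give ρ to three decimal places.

0.452

Ranks of variable 1: 2, 7, 6, 1, 5, 3, 4, 8
Ranks of variable 2: 7, 5, 6, 2, 1, 3, 4, 8
d = r₁ − r₂: -5, 2, 0, -1, 4, 0, 0, 0
d²: 25, 4, 0, 1, 16, 0, 0, 0; Σd² = 46
ρ = 1 − 6·46/(8·63) = 1 − 276/504 = 0.452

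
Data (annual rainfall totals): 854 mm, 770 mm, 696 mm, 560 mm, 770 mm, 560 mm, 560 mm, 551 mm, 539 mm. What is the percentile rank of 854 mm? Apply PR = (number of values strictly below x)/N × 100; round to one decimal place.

N = 9.
Strictly below 854: 8. Equal to 854: 1.
PR = 8/9 × 100 = 88.9

88.9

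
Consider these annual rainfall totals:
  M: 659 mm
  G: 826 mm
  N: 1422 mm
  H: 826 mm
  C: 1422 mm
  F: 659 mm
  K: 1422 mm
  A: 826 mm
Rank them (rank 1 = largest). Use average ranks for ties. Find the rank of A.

Sorted (descending): 1422, 1422, 1422, 826, 826, 826, 659, 659
The 3 values of 1422 occupy positions 1–3 → average rank 2.
The 3 values of 826 occupy positions 4–6 → average rank 5.
The 2 values of 659 occupy positions 7–8 → average rank (7+8)/2 = 7.5.
A has value 826 mm → rank 5.

5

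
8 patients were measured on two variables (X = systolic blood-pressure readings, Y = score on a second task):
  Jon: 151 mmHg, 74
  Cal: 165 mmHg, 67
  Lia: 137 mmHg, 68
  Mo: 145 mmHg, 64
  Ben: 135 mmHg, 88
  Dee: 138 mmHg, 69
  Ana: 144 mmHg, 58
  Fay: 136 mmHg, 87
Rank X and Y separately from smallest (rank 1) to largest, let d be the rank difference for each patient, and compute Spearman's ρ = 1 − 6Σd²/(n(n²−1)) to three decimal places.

Ranks of variable 1: 7, 8, 3, 6, 1, 4, 5, 2
Ranks of variable 2: 6, 3, 4, 2, 8, 5, 1, 7
d = r₁ − r₂: 1, 5, -1, 4, -7, -1, 4, -5
d²: 1, 25, 1, 16, 49, 1, 16, 25; Σd² = 134
ρ = 1 − 6·134/(8·63) = 1 − 804/504 = -0.595

-0.595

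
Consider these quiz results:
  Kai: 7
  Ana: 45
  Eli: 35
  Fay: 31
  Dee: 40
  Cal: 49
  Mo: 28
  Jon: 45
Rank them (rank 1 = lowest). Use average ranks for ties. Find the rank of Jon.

6.5

Sorted (ascending): 7, 28, 31, 35, 40, 45, 45, 49
The 2 values of 45 occupy positions 6–7 → average rank (6+7)/2 = 6.5.
Jon has value 45 → rank 6.5.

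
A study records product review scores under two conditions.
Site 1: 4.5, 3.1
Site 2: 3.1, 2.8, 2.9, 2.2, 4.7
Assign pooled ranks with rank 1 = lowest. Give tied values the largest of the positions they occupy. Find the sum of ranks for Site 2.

Sorted (ascending): 2.2, 2.8, 2.9, 3.1, 3.1, 4.5, 4.7
The 2 values of 3.1 occupy positions 4–5 → each gets rank 5.
Site 2 values → pooled ranks: 3.1→5, 2.8→2, 2.9→3, 2.2→1, 4.7→7
Rank sum = 5 + 2 + 3 + 1 + 7 = 18

18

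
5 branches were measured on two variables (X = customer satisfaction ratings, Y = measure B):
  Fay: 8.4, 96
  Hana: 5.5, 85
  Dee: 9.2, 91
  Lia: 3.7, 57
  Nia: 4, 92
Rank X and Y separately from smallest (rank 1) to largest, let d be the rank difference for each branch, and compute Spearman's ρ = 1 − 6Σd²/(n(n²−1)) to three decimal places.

Ranks of variable 1: 4, 3, 5, 1, 2
Ranks of variable 2: 5, 2, 3, 1, 4
d = r₁ − r₂: -1, 1, 2, 0, -2
d²: 1, 1, 4, 0, 4; Σd² = 10
ρ = 1 − 6·10/(5·24) = 1 − 60/120 = 0.500

0.500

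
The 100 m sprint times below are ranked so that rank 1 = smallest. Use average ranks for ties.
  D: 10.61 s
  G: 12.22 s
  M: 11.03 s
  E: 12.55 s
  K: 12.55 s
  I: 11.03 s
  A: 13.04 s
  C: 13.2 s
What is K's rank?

Sorted (ascending): 10.61, 11.03, 11.03, 12.22, 12.55, 12.55, 13.04, 13.2
The 2 values of 11.03 occupy positions 2–3 → average rank (2+3)/2 = 2.5.
The 2 values of 12.55 occupy positions 5–6 → average rank (5+6)/2 = 5.5.
K has value 12.55 s → rank 5.5.

5.5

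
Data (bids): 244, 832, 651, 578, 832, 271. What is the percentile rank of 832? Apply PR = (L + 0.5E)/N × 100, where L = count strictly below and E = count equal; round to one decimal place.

N = 6.
Strictly below 832: 4. Equal to 832: 2.
PR = (4 + 0.5·2)/6 × 100 = 83.3

83.3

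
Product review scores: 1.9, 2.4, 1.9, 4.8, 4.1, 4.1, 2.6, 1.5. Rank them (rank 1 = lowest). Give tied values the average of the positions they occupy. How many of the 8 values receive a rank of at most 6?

Sorted (ascending): 1.5, 1.9, 1.9, 2.4, 2.6, 4.1, 4.1, 4.8
The 2 values of 1.9 occupy positions 2–3 → average rank (2+3)/2 = 2.5.
The 2 values of 4.1 occupy positions 6–7 → average rank (6+7)/2 = 6.5.
Ranks ≤ 6: {1, 2.5, 2.5, 4, 5} → 5 values.

5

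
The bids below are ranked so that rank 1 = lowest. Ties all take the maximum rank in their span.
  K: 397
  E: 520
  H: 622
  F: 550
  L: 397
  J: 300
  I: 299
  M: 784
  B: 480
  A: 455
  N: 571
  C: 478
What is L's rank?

Sorted (ascending): 299, 300, 397, 397, 455, 478, 480, 520, 550, 571, 622, 784
The 2 values of 397 occupy positions 3–4 → each gets rank 4.
L has value 397 → rank 4.

4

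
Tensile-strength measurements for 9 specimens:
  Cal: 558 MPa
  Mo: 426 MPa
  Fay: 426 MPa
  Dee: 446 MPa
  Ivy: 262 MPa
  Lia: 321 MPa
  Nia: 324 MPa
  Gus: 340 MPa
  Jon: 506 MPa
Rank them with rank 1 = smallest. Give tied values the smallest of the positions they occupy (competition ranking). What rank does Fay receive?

5

Sorted (ascending): 262, 321, 324, 340, 426, 426, 446, 506, 558
The 2 values of 426 occupy positions 5–6 → each gets rank 5.
Fay has value 426 MPa → rank 5.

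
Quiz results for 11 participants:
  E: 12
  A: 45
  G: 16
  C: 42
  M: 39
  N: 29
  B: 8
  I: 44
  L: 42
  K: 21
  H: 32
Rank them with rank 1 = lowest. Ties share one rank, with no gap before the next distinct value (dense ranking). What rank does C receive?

8

Sorted (ascending): 8, 12, 16, 21, 29, 32, 39, 42, 42, 44, 45
The 2 values of 42 share dense rank 8.
Remaining distinct values take the next consecutive integers.
C has value 42 → rank 8.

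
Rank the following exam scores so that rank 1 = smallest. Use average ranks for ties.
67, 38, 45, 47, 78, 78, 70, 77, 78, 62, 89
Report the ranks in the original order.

Sorted (ascending): 38, 45, 47, 62, 67, 70, 77, 78, 78, 78, 89
The 3 values of 78 occupy positions 8–10 → average rank 9.

5, 1, 2, 3, 9, 9, 6, 7, 9, 4, 11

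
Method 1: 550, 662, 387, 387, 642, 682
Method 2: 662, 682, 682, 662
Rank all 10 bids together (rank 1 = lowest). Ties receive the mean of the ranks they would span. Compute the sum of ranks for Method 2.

30

Sorted (ascending): 387, 387, 550, 642, 662, 662, 662, 682, 682, 682
The 2 values of 387 occupy positions 1–2 → average rank (1+2)/2 = 1.5.
The 3 values of 662 occupy positions 5–7 → average rank 6.
The 3 values of 682 occupy positions 8–10 → average rank 9.
Method 2 values → pooled ranks: 662→6, 682→9, 682→9, 662→6
Rank sum = 6 + 9 + 9 + 6 = 30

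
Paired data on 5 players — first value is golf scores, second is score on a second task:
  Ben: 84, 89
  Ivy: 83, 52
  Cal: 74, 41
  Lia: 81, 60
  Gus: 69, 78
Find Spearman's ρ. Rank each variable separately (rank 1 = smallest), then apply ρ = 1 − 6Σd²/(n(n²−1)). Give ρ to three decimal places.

0.300

Ranks of variable 1: 5, 4, 2, 3, 1
Ranks of variable 2: 5, 2, 1, 3, 4
d = r₁ − r₂: 0, 2, 1, 0, -3
d²: 0, 4, 1, 0, 9; Σd² = 14
ρ = 1 − 6·14/(5·24) = 1 − 84/120 = 0.300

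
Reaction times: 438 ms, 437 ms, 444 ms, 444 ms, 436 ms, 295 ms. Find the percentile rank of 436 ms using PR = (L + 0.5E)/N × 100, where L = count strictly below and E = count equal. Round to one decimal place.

N = 6.
Strictly below 436: 1. Equal to 436: 1.
PR = (1 + 0.5·1)/6 × 100 = 25.0

25.0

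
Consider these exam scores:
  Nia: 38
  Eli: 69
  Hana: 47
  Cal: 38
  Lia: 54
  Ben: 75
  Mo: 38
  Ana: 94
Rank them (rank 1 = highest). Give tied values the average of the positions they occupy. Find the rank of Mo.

7

Sorted (descending): 94, 75, 69, 54, 47, 38, 38, 38
The 3 values of 38 occupy positions 6–8 → average rank 7.
Mo has value 38 → rank 7.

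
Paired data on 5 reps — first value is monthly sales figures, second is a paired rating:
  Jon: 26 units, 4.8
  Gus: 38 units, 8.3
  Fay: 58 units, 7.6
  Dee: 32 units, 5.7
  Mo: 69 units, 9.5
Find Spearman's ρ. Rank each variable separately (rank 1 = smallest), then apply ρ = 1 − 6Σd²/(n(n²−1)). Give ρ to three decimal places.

0.900

Ranks of variable 1: 1, 3, 4, 2, 5
Ranks of variable 2: 1, 4, 3, 2, 5
d = r₁ − r₂: 0, -1, 1, 0, 0
d²: 0, 1, 1, 0, 0; Σd² = 2
ρ = 1 − 6·2/(5·24) = 1 − 12/120 = 0.900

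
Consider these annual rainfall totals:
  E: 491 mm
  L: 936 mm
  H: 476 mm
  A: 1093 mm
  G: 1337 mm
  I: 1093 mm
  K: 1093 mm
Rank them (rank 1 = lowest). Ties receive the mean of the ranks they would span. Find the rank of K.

5

Sorted (ascending): 476, 491, 936, 1093, 1093, 1093, 1337
The 3 values of 1093 occupy positions 4–6 → average rank 5.
K has value 1093 mm → rank 5.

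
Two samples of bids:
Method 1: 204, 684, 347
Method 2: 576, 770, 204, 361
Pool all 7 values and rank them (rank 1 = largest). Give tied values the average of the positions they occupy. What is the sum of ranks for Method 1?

13.5

Sorted (descending): 770, 684, 576, 361, 347, 204, 204
The 2 values of 204 occupy positions 6–7 → average rank (6+7)/2 = 6.5.
Method 1 values → pooled ranks: 204→6.5, 684→2, 347→5
Rank sum = 6.5 + 2 + 5 = 13.5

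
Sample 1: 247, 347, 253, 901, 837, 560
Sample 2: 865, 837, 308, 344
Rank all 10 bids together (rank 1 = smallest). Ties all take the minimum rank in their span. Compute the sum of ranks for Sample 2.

23

Sorted (ascending): 247, 253, 308, 344, 347, 560, 837, 837, 865, 901
The 2 values of 837 occupy positions 7–8 → each gets rank 7.
Sample 2 values → pooled ranks: 865→9, 837→7, 308→3, 344→4
Rank sum = 9 + 7 + 3 + 4 = 23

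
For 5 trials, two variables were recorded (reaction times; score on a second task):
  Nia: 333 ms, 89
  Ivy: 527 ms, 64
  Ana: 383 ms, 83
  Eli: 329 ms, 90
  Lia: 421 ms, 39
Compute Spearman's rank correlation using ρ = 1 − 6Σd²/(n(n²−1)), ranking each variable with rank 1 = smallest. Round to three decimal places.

Ranks of variable 1: 2, 5, 3, 1, 4
Ranks of variable 2: 4, 2, 3, 5, 1
d = r₁ − r₂: -2, 3, 0, -4, 3
d²: 4, 9, 0, 16, 9; Σd² = 38
ρ = 1 − 6·38/(5·24) = 1 − 228/120 = -0.900

-0.900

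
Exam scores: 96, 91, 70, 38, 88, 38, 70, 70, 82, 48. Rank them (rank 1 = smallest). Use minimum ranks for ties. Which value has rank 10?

96

Sorted (ascending): 38, 38, 48, 70, 70, 70, 82, 88, 91, 96
The 2 values of 38 occupy positions 1–2 → each gets rank 1.
The 3 values of 70 occupy positions 4–6 → each gets rank 4.
Rank 10 → value 96.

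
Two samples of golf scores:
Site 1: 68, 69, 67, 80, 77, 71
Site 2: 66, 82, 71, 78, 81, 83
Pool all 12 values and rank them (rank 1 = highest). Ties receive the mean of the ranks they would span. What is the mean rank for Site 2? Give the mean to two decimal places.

5.08

Sorted (descending): 83, 82, 81, 80, 78, 77, 71, 71, 69, 68, 67, 66
The 2 values of 71 occupy positions 7–8 → average rank (7+8)/2 = 7.5.
Site 2 values → pooled ranks: 66→12, 82→2, 71→7.5, 78→5, 81→3, 83→1
Mean rank = (12 + 2 + 7.5 + 5 + 3 + 1) / 6 = 5.08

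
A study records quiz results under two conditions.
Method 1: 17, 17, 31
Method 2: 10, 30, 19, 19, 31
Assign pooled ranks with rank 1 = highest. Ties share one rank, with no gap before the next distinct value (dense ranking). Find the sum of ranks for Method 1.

Sorted (descending): 31, 31, 30, 19, 19, 17, 17, 10
The 2 values of 31 share dense rank 1.
The 2 values of 19 share dense rank 3.
The 2 values of 17 share dense rank 4.
Remaining distinct values take the next consecutive integers.
Method 1 values → pooled ranks: 17→4, 17→4, 31→1
Rank sum = 4 + 4 + 1 = 9

9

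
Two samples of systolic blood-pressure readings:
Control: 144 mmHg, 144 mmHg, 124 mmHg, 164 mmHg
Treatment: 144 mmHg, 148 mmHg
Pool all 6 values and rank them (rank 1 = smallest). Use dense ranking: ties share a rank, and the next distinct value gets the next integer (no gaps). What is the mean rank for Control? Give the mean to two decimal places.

2.25

Sorted (ascending): 124, 144, 144, 144, 148, 164
The 3 values of 144 share dense rank 2.
Remaining distinct values take the next consecutive integers.
Control values → pooled ranks: 144→2, 144→2, 124→1, 164→4
Mean rank = (2 + 2 + 1 + 4) / 4 = 2.25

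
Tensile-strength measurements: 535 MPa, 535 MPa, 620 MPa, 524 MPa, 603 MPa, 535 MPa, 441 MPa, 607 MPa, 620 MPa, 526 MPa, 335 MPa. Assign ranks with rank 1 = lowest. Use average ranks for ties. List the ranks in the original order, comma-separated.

Sorted (ascending): 335, 441, 524, 526, 535, 535, 535, 603, 607, 620, 620
The 3 values of 535 occupy positions 5–7 → average rank 6.
The 2 values of 620 occupy positions 10–11 → average rank (10+11)/2 = 10.5.

6, 6, 10.5, 3, 8, 6, 2, 9, 10.5, 4, 1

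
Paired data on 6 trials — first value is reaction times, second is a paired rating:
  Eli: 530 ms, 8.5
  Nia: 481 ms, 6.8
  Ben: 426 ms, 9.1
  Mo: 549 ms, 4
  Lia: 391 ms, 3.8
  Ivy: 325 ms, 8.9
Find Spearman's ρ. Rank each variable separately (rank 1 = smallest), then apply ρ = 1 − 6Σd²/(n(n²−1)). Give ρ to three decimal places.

Ranks of variable 1: 5, 4, 3, 6, 2, 1
Ranks of variable 2: 4, 3, 6, 2, 1, 5
d = r₁ − r₂: 1, 1, -3, 4, 1, -4
d²: 1, 1, 9, 16, 1, 16; Σd² = 44
ρ = 1 − 6·44/(6·35) = 1 − 264/210 = -0.257

-0.257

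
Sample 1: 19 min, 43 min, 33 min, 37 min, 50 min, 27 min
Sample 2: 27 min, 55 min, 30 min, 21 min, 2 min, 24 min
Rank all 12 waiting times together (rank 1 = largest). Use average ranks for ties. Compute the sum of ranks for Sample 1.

32.5

Sorted (descending): 55, 50, 43, 37, 33, 30, 27, 27, 24, 21, 19, 2
The 2 values of 27 occupy positions 7–8 → average rank (7+8)/2 = 7.5.
Sample 1 values → pooled ranks: 19→11, 43→3, 33→5, 37→4, 50→2, 27→7.5
Rank sum = 11 + 3 + 5 + 4 + 2 + 7.5 = 32.5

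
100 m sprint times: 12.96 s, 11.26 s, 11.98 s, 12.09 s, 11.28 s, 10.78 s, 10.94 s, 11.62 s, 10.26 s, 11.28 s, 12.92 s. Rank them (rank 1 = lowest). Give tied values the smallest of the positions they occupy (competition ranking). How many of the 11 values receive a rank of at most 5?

6

Sorted (ascending): 10.26, 10.78, 10.94, 11.26, 11.28, 11.28, 11.62, 11.98, 12.09, 12.92, 12.96
The 2 values of 11.28 occupy positions 5–6 → each gets rank 5.
Ranks ≤ 5: {1, 2, 3, 4, 5, 5} → 6 values.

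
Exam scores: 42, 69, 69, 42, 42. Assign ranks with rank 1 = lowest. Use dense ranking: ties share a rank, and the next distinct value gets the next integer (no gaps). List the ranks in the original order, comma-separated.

Sorted (ascending): 42, 42, 42, 69, 69
The 3 values of 42 share dense rank 1.
The 2 values of 69 share dense rank 2.

1, 2, 2, 1, 1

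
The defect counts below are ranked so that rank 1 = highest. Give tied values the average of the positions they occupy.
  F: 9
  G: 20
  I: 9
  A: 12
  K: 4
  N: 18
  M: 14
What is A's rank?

4

Sorted (descending): 20, 18, 14, 12, 9, 9, 4
The 2 values of 9 occupy positions 5–6 → average rank (5+6)/2 = 5.5.
A has value 12 → rank 4.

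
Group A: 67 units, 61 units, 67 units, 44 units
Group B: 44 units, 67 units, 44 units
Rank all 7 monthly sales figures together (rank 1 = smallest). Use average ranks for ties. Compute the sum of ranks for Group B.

10

Sorted (ascending): 44, 44, 44, 61, 67, 67, 67
The 3 values of 44 occupy positions 1–3 → average rank 2.
The 3 values of 67 occupy positions 5–7 → average rank 6.
Group B values → pooled ranks: 44→2, 67→6, 44→2
Rank sum = 2 + 6 + 2 = 10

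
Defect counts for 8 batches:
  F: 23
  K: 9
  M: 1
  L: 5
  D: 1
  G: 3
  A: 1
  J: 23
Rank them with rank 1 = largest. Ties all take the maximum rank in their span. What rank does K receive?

Sorted (descending): 23, 23, 9, 5, 3, 1, 1, 1
The 2 values of 23 occupy positions 1–2 → each gets rank 2.
The 3 values of 1 occupy positions 6–8 → each gets rank 8.
K has value 9 → rank 3.

3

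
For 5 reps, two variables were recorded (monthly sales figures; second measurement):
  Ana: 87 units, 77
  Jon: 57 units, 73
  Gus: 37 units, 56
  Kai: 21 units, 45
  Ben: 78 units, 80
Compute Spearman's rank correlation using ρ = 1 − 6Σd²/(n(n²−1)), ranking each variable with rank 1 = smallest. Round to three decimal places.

Ranks of variable 1: 5, 3, 2, 1, 4
Ranks of variable 2: 4, 3, 2, 1, 5
d = r₁ − r₂: 1, 0, 0, 0, -1
d²: 1, 0, 0, 0, 1; Σd² = 2
ρ = 1 − 6·2/(5·24) = 1 − 12/120 = 0.900

0.900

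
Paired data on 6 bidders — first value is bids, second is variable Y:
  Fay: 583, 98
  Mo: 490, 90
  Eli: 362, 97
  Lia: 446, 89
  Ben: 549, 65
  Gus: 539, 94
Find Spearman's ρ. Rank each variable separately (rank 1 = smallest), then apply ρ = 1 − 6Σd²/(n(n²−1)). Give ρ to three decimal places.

0.086

Ranks of variable 1: 6, 3, 1, 2, 5, 4
Ranks of variable 2: 6, 3, 5, 2, 1, 4
d = r₁ − r₂: 0, 0, -4, 0, 4, 0
d²: 0, 0, 16, 0, 16, 0; Σd² = 32
ρ = 1 − 6·32/(6·35) = 1 − 192/210 = 0.086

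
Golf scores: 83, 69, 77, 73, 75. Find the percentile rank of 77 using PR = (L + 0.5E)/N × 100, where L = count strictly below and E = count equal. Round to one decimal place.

70.0

N = 5.
Strictly below 77: 3. Equal to 77: 1.
PR = (3 + 0.5·1)/5 × 100 = 70.0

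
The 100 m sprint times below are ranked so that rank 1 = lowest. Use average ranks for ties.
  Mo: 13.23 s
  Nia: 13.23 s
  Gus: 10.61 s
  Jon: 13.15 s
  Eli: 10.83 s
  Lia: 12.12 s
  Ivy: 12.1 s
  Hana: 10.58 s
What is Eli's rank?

Sorted (ascending): 10.58, 10.61, 10.83, 12.1, 12.12, 13.15, 13.23, 13.23
The 2 values of 13.23 occupy positions 7–8 → average rank (7+8)/2 = 7.5.
Eli has value 10.83 s → rank 3.

3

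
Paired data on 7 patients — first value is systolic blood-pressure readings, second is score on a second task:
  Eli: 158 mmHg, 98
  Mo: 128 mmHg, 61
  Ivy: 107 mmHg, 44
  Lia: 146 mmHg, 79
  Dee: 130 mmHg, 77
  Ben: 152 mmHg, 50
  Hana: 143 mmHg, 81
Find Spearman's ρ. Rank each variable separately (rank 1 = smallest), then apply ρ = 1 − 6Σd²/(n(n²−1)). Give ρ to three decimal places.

0.607

Ranks of variable 1: 7, 2, 1, 5, 3, 6, 4
Ranks of variable 2: 7, 3, 1, 5, 4, 2, 6
d = r₁ − r₂: 0, -1, 0, 0, -1, 4, -2
d²: 0, 1, 0, 0, 1, 16, 4; Σd² = 22
ρ = 1 − 6·22/(7·48) = 1 − 132/336 = 0.607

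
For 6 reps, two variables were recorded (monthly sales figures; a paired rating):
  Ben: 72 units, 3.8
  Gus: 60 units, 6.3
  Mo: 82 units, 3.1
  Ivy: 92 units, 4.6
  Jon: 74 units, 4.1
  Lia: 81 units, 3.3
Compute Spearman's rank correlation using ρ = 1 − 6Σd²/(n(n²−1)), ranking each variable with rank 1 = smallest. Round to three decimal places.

Ranks of variable 1: 2, 1, 5, 6, 3, 4
Ranks of variable 2: 3, 6, 1, 5, 4, 2
d = r₁ − r₂: -1, -5, 4, 1, -1, 2
d²: 1, 25, 16, 1, 1, 4; Σd² = 48
ρ = 1 − 6·48/(6·35) = 1 − 288/210 = -0.371

-0.371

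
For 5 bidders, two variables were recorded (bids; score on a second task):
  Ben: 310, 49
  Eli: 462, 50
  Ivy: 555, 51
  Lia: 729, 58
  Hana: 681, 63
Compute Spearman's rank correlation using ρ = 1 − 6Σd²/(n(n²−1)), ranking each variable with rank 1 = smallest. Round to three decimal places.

0.900

Ranks of variable 1: 1, 2, 3, 5, 4
Ranks of variable 2: 1, 2, 3, 4, 5
d = r₁ − r₂: 0, 0, 0, 1, -1
d²: 0, 0, 0, 1, 1; Σd² = 2
ρ = 1 − 6·2/(5·24) = 1 − 12/120 = 0.900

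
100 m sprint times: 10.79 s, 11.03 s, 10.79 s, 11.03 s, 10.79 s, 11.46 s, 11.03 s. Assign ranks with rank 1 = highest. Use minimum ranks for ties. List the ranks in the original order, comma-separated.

Sorted (descending): 11.46, 11.03, 11.03, 11.03, 10.79, 10.79, 10.79
The 3 values of 11.03 occupy positions 2–4 → each gets rank 2.
The 3 values of 10.79 occupy positions 5–7 → each gets rank 5.

5, 2, 5, 2, 5, 1, 2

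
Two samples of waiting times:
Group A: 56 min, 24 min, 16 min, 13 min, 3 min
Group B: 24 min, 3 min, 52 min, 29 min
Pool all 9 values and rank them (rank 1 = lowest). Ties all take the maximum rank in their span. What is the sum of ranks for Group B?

Sorted (ascending): 3, 3, 13, 16, 24, 24, 29, 52, 56
The 2 values of 3 occupy positions 1–2 → each gets rank 2.
The 2 values of 24 occupy positions 5–6 → each gets rank 6.
Group B values → pooled ranks: 24→6, 3→2, 52→8, 29→7
Rank sum = 6 + 2 + 8 + 7 = 23

23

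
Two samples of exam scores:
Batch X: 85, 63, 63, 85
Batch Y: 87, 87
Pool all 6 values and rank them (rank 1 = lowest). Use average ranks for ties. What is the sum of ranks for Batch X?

Sorted (ascending): 63, 63, 85, 85, 87, 87
The 2 values of 63 occupy positions 1–2 → average rank (1+2)/2 = 1.5.
The 2 values of 85 occupy positions 3–4 → average rank (3+4)/2 = 3.5.
The 2 values of 87 occupy positions 5–6 → average rank (5+6)/2 = 5.5.
Batch X values → pooled ranks: 85→3.5, 63→1.5, 63→1.5, 85→3.5
Rank sum = 3.5 + 1.5 + 1.5 + 3.5 = 10

10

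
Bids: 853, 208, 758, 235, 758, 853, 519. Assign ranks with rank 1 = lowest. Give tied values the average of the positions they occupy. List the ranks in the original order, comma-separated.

Sorted (ascending): 208, 235, 519, 758, 758, 853, 853
The 2 values of 758 occupy positions 4–5 → average rank (4+5)/2 = 4.5.
The 2 values of 853 occupy positions 6–7 → average rank (6+7)/2 = 6.5.

6.5, 1, 4.5, 2, 4.5, 6.5, 3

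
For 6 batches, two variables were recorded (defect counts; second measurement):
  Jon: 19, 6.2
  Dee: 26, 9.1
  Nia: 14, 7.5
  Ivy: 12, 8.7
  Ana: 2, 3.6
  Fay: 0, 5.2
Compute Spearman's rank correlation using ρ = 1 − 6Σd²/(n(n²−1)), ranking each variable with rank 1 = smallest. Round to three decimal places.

0.714

Ranks of variable 1: 5, 6, 4, 3, 2, 1
Ranks of variable 2: 3, 6, 4, 5, 1, 2
d = r₁ − r₂: 2, 0, 0, -2, 1, -1
d²: 4, 0, 0, 4, 1, 1; Σd² = 10
ρ = 1 − 6·10/(6·35) = 1 − 60/210 = 0.714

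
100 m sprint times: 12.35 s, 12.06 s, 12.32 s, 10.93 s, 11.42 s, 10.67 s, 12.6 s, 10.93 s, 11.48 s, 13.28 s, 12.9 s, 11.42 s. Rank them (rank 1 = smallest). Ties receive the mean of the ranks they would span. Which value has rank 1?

10.67

Sorted (ascending): 10.67, 10.93, 10.93, 11.42, 11.42, 11.48, 12.06, 12.32, 12.35, 12.6, 12.9, 13.28
The 2 values of 10.93 occupy positions 2–3 → average rank (2+3)/2 = 2.5.
The 2 values of 11.42 occupy positions 4–5 → average rank (4+5)/2 = 4.5.
Rank 1 → value 10.67.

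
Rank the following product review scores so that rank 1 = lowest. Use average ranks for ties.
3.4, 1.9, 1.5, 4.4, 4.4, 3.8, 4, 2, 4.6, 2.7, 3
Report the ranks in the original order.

6, 2, 1, 9.5, 9.5, 7, 8, 3, 11, 4, 5

Sorted (ascending): 1.5, 1.9, 2, 2.7, 3, 3.4, 3.8, 4, 4.4, 4.4, 4.6
The 2 values of 4.4 occupy positions 9–10 → average rank (9+10)/2 = 9.5.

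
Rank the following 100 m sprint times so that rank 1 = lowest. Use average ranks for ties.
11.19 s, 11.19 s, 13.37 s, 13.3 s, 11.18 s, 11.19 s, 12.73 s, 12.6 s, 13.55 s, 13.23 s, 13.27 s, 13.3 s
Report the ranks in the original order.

3, 3, 11, 9.5, 1, 3, 6, 5, 12, 7, 8, 9.5

Sorted (ascending): 11.18, 11.19, 11.19, 11.19, 12.6, 12.73, 13.23, 13.27, 13.3, 13.3, 13.37, 13.55
The 3 values of 11.19 occupy positions 2–4 → average rank 3.
The 2 values of 13.3 occupy positions 9–10 → average rank (9+10)/2 = 9.5.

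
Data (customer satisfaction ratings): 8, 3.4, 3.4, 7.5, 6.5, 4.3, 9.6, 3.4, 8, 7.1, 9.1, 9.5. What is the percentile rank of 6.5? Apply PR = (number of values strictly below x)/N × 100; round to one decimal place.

33.3

N = 12.
Strictly below 6.5: 4. Equal to 6.5: 1.
PR = 4/12 × 100 = 33.3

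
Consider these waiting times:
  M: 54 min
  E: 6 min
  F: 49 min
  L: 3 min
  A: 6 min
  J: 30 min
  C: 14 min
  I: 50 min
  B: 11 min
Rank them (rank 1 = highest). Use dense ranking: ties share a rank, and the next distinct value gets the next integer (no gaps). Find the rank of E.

Sorted (descending): 54, 50, 49, 30, 14, 11, 6, 6, 3
The 2 values of 6 share dense rank 7.
Remaining distinct values take the next consecutive integers.
E has value 6 min → rank 7.

7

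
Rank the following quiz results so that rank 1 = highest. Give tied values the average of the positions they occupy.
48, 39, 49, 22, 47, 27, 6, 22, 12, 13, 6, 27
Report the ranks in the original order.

Sorted (descending): 49, 48, 47, 39, 27, 27, 22, 22, 13, 12, 6, 6
The 2 values of 27 occupy positions 5–6 → average rank (5+6)/2 = 5.5.
The 2 values of 22 occupy positions 7–8 → average rank (7+8)/2 = 7.5.
The 2 values of 6 occupy positions 11–12 → average rank (11+12)/2 = 11.5.

2, 4, 1, 7.5, 3, 5.5, 11.5, 7.5, 10, 9, 11.5, 5.5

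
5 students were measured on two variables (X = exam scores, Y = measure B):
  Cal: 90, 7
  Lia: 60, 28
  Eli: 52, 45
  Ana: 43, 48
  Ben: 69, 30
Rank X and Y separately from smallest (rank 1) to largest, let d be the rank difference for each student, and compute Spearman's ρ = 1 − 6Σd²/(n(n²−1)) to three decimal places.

-0.900

Ranks of variable 1: 5, 3, 2, 1, 4
Ranks of variable 2: 1, 2, 4, 5, 3
d = r₁ − r₂: 4, 1, -2, -4, 1
d²: 16, 1, 4, 16, 1; Σd² = 38
ρ = 1 − 6·38/(5·24) = 1 − 228/120 = -0.900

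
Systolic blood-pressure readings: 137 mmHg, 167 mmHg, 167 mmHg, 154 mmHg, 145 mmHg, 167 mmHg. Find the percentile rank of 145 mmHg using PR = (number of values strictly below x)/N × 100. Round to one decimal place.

N = 6.
Strictly below 145: 1. Equal to 145: 1.
PR = 1/6 × 100 = 16.7

16.7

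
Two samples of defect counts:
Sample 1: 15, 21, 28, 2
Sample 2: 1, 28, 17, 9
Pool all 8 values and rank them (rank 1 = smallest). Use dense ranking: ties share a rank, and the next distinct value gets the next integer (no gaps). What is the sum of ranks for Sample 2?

Sorted (ascending): 1, 2, 9, 15, 17, 21, 28, 28
The 2 values of 28 share dense rank 7.
Remaining distinct values take the next consecutive integers.
Sample 2 values → pooled ranks: 1→1, 28→7, 17→5, 9→3
Rank sum = 1 + 7 + 5 + 3 = 16

16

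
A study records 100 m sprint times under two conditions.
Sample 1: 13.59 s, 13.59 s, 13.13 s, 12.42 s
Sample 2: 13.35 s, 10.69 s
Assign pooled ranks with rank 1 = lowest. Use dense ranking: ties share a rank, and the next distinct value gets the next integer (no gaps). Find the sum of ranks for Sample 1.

Sorted (ascending): 10.69, 12.42, 13.13, 13.35, 13.59, 13.59
The 2 values of 13.59 share dense rank 5.
Remaining distinct values take the next consecutive integers.
Sample 1 values → pooled ranks: 13.59→5, 13.59→5, 13.13→3, 12.42→2
Rank sum = 5 + 5 + 3 + 2 = 15

15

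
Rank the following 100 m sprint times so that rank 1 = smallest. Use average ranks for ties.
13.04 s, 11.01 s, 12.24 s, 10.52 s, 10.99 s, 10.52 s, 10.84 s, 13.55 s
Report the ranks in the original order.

Sorted (ascending): 10.52, 10.52, 10.84, 10.99, 11.01, 12.24, 13.04, 13.55
The 2 values of 10.52 occupy positions 1–2 → average rank (1+2)/2 = 1.5.

7, 5, 6, 1.5, 4, 1.5, 3, 8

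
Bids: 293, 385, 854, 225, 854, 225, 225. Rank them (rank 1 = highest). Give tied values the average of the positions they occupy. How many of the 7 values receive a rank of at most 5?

4

Sorted (descending): 854, 854, 385, 293, 225, 225, 225
The 2 values of 854 occupy positions 1–2 → average rank (1+2)/2 = 1.5.
The 3 values of 225 occupy positions 5–7 → average rank 6.
Ranks ≤ 5: {1.5, 1.5, 3, 4} → 4 values.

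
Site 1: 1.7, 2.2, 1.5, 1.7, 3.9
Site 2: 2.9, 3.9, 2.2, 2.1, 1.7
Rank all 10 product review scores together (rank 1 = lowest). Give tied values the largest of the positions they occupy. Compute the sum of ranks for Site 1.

Sorted (ascending): 1.5, 1.7, 1.7, 1.7, 2.1, 2.2, 2.2, 2.9, 3.9, 3.9
The 3 values of 1.7 occupy positions 2–4 → each gets rank 4.
The 2 values of 2.2 occupy positions 6–7 → each gets rank 7.
The 2 values of 3.9 occupy positions 9–10 → each gets rank 10.
Site 1 values → pooled ranks: 1.7→4, 2.2→7, 1.5→1, 1.7→4, 3.9→10
Rank sum = 4 + 7 + 1 + 4 + 10 = 26

26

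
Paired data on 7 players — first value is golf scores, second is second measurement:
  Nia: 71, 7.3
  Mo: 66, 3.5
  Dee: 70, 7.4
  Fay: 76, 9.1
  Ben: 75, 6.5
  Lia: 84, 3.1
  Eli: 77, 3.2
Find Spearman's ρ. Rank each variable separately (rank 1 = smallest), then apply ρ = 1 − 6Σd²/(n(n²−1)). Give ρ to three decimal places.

-0.429

Ranks of variable 1: 3, 1, 2, 5, 4, 7, 6
Ranks of variable 2: 5, 3, 6, 7, 4, 1, 2
d = r₁ − r₂: -2, -2, -4, -2, 0, 6, 4
d²: 4, 4, 16, 4, 0, 36, 16; Σd² = 80
ρ = 1 − 6·80/(7·48) = 1 − 480/336 = -0.429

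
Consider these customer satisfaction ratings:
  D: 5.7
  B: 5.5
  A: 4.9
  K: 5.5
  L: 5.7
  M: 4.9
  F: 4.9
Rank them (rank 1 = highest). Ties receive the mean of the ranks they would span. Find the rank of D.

Sorted (descending): 5.7, 5.7, 5.5, 5.5, 4.9, 4.9, 4.9
The 2 values of 5.7 occupy positions 1–2 → average rank (1+2)/2 = 1.5.
The 2 values of 5.5 occupy positions 3–4 → average rank (3+4)/2 = 3.5.
The 3 values of 4.9 occupy positions 5–7 → average rank 6.
D has value 5.7 → rank 1.5.

1.5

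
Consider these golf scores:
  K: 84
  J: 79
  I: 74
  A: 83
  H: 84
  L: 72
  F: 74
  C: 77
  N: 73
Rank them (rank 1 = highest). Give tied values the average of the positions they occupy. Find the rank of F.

Sorted (descending): 84, 84, 83, 79, 77, 74, 74, 73, 72
The 2 values of 84 occupy positions 1–2 → average rank (1+2)/2 = 1.5.
The 2 values of 74 occupy positions 6–7 → average rank (6+7)/2 = 6.5.
F has value 74 → rank 6.5.

6.5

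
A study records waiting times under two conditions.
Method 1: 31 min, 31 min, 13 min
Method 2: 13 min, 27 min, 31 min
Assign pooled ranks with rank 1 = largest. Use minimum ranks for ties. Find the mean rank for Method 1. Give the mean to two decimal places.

2.33

Sorted (descending): 31, 31, 31, 27, 13, 13
The 3 values of 31 occupy positions 1–3 → each gets rank 1.
The 2 values of 13 occupy positions 5–6 → each gets rank 5.
Method 1 values → pooled ranks: 31→1, 31→1, 13→5
Mean rank = (1 + 1 + 5) / 3 = 2.33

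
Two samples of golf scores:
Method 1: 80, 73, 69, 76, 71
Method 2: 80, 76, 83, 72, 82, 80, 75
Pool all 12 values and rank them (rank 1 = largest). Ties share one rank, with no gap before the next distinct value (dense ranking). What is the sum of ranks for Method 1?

Sorted (descending): 83, 82, 80, 80, 80, 76, 76, 75, 73, 72, 71, 69
The 3 values of 80 share dense rank 3.
The 2 values of 76 share dense rank 4.
Remaining distinct values take the next consecutive integers.
Method 1 values → pooled ranks: 80→3, 73→6, 69→9, 76→4, 71→8
Rank sum = 3 + 6 + 9 + 4 + 8 = 30

30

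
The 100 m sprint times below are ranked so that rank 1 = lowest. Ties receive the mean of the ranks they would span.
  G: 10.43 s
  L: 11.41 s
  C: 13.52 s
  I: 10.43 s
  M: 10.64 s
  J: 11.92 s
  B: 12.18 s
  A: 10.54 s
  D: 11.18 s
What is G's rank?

Sorted (ascending): 10.43, 10.43, 10.54, 10.64, 11.18, 11.41, 11.92, 12.18, 13.52
The 2 values of 10.43 occupy positions 1–2 → average rank (1+2)/2 = 1.5.
G has value 10.43 s → rank 1.5.

1.5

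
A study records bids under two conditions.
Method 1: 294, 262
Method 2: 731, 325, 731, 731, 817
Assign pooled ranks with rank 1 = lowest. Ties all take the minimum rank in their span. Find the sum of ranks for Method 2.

Sorted (ascending): 262, 294, 325, 731, 731, 731, 817
The 3 values of 731 occupy positions 4–6 → each gets rank 4.
Method 2 values → pooled ranks: 731→4, 325→3, 731→4, 731→4, 817→7
Rank sum = 4 + 3 + 4 + 4 + 7 = 22

22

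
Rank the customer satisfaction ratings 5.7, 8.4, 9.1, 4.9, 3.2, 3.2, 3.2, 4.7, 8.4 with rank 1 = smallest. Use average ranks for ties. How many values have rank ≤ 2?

Sorted (ascending): 3.2, 3.2, 3.2, 4.7, 4.9, 5.7, 8.4, 8.4, 9.1
The 3 values of 3.2 occupy positions 1–3 → average rank 2.
The 2 values of 8.4 occupy positions 7–8 → average rank (7+8)/2 = 7.5.
Ranks ≤ 2: {2, 2, 2} → 3 values.

3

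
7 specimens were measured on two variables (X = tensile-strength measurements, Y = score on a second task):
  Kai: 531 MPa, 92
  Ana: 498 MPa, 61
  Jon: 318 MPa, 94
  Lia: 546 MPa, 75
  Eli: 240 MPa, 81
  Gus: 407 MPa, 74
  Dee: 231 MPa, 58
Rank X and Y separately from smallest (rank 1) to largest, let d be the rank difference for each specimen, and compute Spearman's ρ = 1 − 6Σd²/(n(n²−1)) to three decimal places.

0.214

Ranks of variable 1: 6, 5, 3, 7, 2, 4, 1
Ranks of variable 2: 6, 2, 7, 4, 5, 3, 1
d = r₁ − r₂: 0, 3, -4, 3, -3, 1, 0
d²: 0, 9, 16, 9, 9, 1, 0; Σd² = 44
ρ = 1 − 6·44/(7·48) = 1 − 264/336 = 0.214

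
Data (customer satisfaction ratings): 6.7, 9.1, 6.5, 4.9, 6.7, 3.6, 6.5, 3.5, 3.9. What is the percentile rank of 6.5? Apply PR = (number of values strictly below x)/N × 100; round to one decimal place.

44.4

N = 9.
Strictly below 6.5: 4. Equal to 6.5: 2.
PR = 4/9 × 100 = 44.4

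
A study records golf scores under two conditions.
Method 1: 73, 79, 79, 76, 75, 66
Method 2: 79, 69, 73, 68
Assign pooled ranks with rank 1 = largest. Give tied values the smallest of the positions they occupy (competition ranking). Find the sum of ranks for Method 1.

27

Sorted (descending): 79, 79, 79, 76, 75, 73, 73, 69, 68, 66
The 3 values of 79 occupy positions 1–3 → each gets rank 1.
The 2 values of 73 occupy positions 6–7 → each gets rank 6.
Method 1 values → pooled ranks: 73→6, 79→1, 79→1, 76→4, 75→5, 66→10
Rank sum = 6 + 1 + 1 + 4 + 5 + 10 = 27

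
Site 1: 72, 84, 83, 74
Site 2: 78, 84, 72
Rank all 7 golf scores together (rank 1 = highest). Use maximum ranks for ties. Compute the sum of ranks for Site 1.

Sorted (descending): 84, 84, 83, 78, 74, 72, 72
The 2 values of 84 occupy positions 1–2 → each gets rank 2.
The 2 values of 72 occupy positions 6–7 → each gets rank 7.
Site 1 values → pooled ranks: 72→7, 84→2, 83→3, 74→5
Rank sum = 7 + 2 + 3 + 5 = 17

17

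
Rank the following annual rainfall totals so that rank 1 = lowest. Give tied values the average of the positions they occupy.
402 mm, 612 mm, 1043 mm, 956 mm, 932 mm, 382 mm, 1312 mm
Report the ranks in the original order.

2, 3, 6, 5, 4, 1, 7

Sorted (ascending): 382, 402, 612, 932, 956, 1043, 1312
No ties — each value takes its position as its rank.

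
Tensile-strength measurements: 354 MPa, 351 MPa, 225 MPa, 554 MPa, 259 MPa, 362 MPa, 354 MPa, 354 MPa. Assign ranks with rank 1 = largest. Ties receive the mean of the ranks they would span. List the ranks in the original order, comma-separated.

4, 6, 8, 1, 7, 2, 4, 4

Sorted (descending): 554, 362, 354, 354, 354, 351, 259, 225
The 3 values of 354 occupy positions 3–5 → average rank 4.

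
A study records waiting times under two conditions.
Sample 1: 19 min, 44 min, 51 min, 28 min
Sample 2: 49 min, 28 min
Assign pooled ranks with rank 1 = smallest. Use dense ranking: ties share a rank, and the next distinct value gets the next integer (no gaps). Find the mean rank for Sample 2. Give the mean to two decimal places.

Sorted (ascending): 19, 28, 28, 44, 49, 51
The 2 values of 28 share dense rank 2.
Remaining distinct values take the next consecutive integers.
Sample 2 values → pooled ranks: 49→4, 28→2
Mean rank = (4 + 2) / 2 = 3.00

3.00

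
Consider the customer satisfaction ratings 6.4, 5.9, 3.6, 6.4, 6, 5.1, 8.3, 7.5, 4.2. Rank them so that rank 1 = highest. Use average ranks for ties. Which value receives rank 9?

3.6

Sorted (descending): 8.3, 7.5, 6.4, 6.4, 6, 5.9, 5.1, 4.2, 3.6
The 2 values of 6.4 occupy positions 3–4 → average rank (3+4)/2 = 3.5.
Rank 9 → value 3.6.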